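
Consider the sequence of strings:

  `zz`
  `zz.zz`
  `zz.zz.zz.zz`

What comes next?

zz.zz.zz.zz.zz.zz.zz.zz

Every step duplicates the string with '.' between the halves.
One more doubling of zz.zz.zz.zz gives the answer.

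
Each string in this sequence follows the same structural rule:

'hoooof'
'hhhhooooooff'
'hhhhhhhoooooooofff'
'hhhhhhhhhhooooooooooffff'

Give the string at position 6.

hhhhhhhhhhhhhhhhooooooooooooooffffff

The n-th term is 3n-2 h's then 2n+2 o's then n f's (n = 1, 2, …).
At n = 6 the blocks have lengths 16, 14, 6.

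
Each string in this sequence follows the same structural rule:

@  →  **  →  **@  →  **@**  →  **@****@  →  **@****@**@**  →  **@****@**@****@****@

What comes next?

**@****@**@****@****@**@****@**@**

Each term (from the third on) is the previous term followed by the one before it: term 3 = **·@ = **@.
Continuing: **@****@**@****@****@ · **@****@**@** gives term 8.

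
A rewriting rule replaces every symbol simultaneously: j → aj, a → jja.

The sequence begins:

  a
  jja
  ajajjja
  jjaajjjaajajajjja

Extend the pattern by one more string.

Replace each of the 17 characters of jjaajjjaajajajjja in place — aj aj jja jja aj aj aj jja jja aj jja aj jja aj aj aj jja — and concatenate.

ajajjjajjaajajajjjajjaajjjaajjjaajajajjja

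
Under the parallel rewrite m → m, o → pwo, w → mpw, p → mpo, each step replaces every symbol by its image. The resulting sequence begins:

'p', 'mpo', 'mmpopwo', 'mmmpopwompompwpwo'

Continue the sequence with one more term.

Rewriting the 17 symbols of mmmpopwompompwpwo one by one yields m m m mpo pwo mpo mpw pwo m mpo pwo m mpo mpw mpo mpw pwo; concatenated:

mmmmpopwompompwpwommpopwommpompwmpompwpwo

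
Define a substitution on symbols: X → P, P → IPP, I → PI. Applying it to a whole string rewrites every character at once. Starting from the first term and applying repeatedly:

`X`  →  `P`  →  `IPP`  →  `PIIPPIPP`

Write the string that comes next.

IPPPIPIIPPIPPPIIPPIPP

Expanding PIIPPIPP: P→IPP, I→PI, I→PI, P→IPP, P→IPP, I→PI, P→IPP, P→IPP. Concatenated: IPP PI PI IPP IPP PI IPP IPP.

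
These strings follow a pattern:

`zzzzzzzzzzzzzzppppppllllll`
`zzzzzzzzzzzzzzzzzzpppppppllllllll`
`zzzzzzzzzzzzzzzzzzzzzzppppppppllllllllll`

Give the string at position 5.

zzzzzzzzzzzzzzzzzzzzzzzzzzzzzzppppppppppllllllllllllll

Reading off run lengths: z runs 14, 18, 22; p runs 6, 7, 8; l runs 6, 8, 10 — each is linear in n, where the shown terms are n = 3, 4, 5.
For term 5, n = 7, so the run lengths are 30, 10, 14.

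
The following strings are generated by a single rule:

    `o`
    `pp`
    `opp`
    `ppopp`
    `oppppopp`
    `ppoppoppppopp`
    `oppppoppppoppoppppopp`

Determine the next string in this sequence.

From term 3 onward, concatenate the second-to-last term with the last: o·pp = opp, pp·opp = ppopp, …
Continuing: ppoppoppppopp · oppppoppppoppoppppopp gives term 8.

ppoppoppppoppoppppoppppoppoppppopp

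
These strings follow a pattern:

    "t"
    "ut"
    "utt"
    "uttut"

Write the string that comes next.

uttututt

This is a Fibonacci-style word recurrence s(k) = s(k−1)·s(k−2): e.g. ut·t = utt.
The next term joins uttut and utt.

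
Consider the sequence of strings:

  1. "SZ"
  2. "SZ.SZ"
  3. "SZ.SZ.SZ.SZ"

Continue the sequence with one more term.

Each string is two copies of the previous one joined by '.'.
Doubling SZ.SZ.SZ.SZ with '.' between the halves:

SZ.SZ.SZ.SZ.SZ.SZ.SZ.SZ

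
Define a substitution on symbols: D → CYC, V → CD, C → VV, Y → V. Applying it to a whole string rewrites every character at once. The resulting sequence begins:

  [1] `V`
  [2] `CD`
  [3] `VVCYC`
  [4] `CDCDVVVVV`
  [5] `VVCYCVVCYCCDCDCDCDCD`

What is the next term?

CDCDVVVVVCDCDVVVVVVVCYCVVCYCVVCYCVVCYCVVCYC

Applying the rule to each of the 20 symbols of VVCYCVVCYCCDCDCDCDCD gives the pieces CD CD VV V VV CD CD VV V VV VV CYC VV CYC VV CYC VV CYC VV CYC, which concatenate to the answer.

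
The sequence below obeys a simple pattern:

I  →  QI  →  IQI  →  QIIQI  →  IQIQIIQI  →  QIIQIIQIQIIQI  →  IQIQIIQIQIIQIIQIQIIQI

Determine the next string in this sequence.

QIIQIIQIQIIQIIQIQIIQIQIIQIIQIQIIQI

From term 3 onward, concatenate the second-to-last term with the last: I·QI = IQI, QI·IQI = QIIQI, …
The next term joins QIIQIIQIQIIQI and IQIQIIQIQIIQIIQIQIIQI.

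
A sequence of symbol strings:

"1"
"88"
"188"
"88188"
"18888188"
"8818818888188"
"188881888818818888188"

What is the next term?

8818818888188188881888818818888188

Each term (from the third on) is the two preceding terms concatenated in order: term 3 = 1·88 = 188.
Continuing: 8818818888188 · 188881888818818888188 gives term 8.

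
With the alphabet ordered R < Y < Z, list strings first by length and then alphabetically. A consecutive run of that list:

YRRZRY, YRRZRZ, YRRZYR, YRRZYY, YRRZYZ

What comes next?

YRRZZR

Treat YRRZYZ as a base-3 numeral over the given alphabet and add one, carrying through any trailing Z's.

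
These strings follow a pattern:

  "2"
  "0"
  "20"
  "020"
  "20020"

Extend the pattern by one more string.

Each term (from the third on) is the two preceding terms concatenated in order: term 3 = 2·0 = 20.
Continuing: 020 · 20020 gives term 6.

02020020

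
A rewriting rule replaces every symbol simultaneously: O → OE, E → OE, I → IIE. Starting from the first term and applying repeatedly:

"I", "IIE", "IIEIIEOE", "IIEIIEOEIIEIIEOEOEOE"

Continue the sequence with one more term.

Rewriting the 20 symbols of IIEIIEOEIIEIIEOEOEOE one by one yields IIE IIE OE IIE IIE OE OE OE IIE IIE OE IIE IIE OE OE OE OE OE OE OE; concatenated:

IIEIIEOEIIEIIEOEOEOEIIEIIEOEIIEIIEOEOEOEOEOEOEOE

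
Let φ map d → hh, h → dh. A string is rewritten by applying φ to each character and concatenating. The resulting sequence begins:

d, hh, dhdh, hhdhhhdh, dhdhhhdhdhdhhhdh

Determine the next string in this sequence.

Rewriting the 16 symbols of dhdhhhdhdhdhhhdh one by one yields hh dh hh dh dh dh hh dh hh dh hh dh dh dh hh dh; concatenated:

hhdhhhdhdhdhhhdhhhdhhhdhdhdhhhdh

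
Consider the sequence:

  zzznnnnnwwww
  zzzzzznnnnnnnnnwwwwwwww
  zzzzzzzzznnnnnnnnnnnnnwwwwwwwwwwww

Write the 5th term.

zzzzzzzzzzzzzzznnnnnnnnnnnnnnnnnnnnnwwwwwwwwwwwwwwwwwwww

Term n consists of 3n z's, followed by 4n+1 n's, followed by 4n w's (n = 1, 2, …).
At n = 5 the blocks have lengths 15, 21, 20.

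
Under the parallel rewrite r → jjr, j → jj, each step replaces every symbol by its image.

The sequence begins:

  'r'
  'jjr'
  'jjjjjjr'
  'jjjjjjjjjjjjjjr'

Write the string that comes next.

φ(jjjjjjjjjjjjjjr) expands symbol-by-symbol to jj jj jj jj jj jj jj jj jj jj jj jj jj jj jjr; joining the 15 pieces gives the next term.

jjjjjjjjjjjjjjjjjjjjjjjjjjjjjjr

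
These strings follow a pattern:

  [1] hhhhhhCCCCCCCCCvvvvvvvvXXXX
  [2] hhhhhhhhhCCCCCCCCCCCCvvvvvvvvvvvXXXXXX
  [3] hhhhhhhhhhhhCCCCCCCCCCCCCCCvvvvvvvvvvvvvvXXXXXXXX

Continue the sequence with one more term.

hhhhhhhhhhhhhhhCCCCCCCCCCCCCCCCCCvvvvvvvvvvvvvvvvvXXXXXXXXXX

Each string has the form h^{3n} C^{3n+3} v^{3n+2} X^{2n}, where the shown terms are n = 2, 3, 4.
At n = 5 the blocks have lengths 15, 18, 17, 10.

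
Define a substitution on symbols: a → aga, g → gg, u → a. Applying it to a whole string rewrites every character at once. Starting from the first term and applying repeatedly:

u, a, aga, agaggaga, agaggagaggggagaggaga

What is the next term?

agaggagaggggagaggagaggggggggagaggagaggggagaggaga

φ(agaggagaggggagaggaga) expands symbol-by-symbol to aga gg aga gg gg aga gg aga gg gg gg gg aga gg aga gg gg aga gg aga; joining the 20 pieces gives the next term.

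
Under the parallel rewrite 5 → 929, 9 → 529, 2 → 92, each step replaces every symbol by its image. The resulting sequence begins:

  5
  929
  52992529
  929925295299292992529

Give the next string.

Applying the rule to each of the 21 symbols of 929925295299292992529 gives the pieces 529 92 529 529 92 929 92 529 929 92 529 529 92 529 92 529 529 92 929 92 529, which concatenate to the answer.

5299252952992929925299299252952992529925295299292992529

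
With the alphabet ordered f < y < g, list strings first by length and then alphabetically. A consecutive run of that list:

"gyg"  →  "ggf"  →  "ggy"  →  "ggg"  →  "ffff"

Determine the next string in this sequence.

Treat ffff as a base-3 numeral over the given alphabet and add one, carrying through any trailing g's.

fffy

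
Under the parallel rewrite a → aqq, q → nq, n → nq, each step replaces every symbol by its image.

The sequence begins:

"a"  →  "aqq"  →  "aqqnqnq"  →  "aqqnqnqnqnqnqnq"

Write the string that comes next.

Rewriting the 15 symbols of aqqnqnqnqnqnqnq one by one yields aqq nq nq nq nq nq nq nq nq nq nq nq nq nq nq; concatenated:

aqqnqnqnqnqnqnqnqnqnqnqnqnqnqnq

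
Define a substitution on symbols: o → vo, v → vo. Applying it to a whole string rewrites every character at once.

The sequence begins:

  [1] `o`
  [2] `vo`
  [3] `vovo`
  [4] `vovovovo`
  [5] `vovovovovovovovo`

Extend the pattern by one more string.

vovovovovovovovovovovovovovovovo

Replace each of the 16 characters of vovovovovovovovo in place — vo vo vo vo vo vo vo vo vo vo vo vo vo vo vo vo — and concatenate.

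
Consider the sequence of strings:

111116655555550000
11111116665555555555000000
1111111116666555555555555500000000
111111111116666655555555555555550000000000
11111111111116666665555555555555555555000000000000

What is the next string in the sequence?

1111111111111116666666555555555555555555555500000000000000

Each string has the form 1^{2n-1} 6^{n-1} 5^{3n-2} 0^{2n-2}, where the shown terms are n = 3, 4, 5, 6, 7.
Setting n = 8 gives 15, 7, 22, 14 characters in each block.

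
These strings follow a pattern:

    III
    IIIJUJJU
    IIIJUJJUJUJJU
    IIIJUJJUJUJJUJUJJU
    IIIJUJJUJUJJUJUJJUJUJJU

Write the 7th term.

The strings grow by a fixed suffix JUJJU each time.
From IIIJUJJUJUJJUJUJJUJUJJU, 2 further steps: IIIJUJJUJUJJUJUJJUJUJJU → IIIJUJJUJUJJUJUJJUJUJJUJUJJU → (answer).

IIIJUJJUJUJJUJUJJUJUJJUJUJJUJUJJU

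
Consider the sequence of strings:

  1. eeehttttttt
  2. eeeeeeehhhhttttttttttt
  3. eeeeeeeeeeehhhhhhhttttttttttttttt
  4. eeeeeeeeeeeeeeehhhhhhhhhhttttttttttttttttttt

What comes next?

Reading off run lengths: e runs 3, 7, 11, 15; h runs 1, 4, 7, 10; t runs 7, 11, 15, 19 — each is linear in n (n = 1, 2, …).
For the next term, n = 5, so the run lengths are 19, 13, 23.

eeeeeeeeeeeeeeeeeeehhhhhhhhhhhhhttttttttttttttttttttttt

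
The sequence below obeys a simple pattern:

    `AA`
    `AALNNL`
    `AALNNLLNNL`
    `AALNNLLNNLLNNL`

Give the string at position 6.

Every step adds LNNL to the end: s(k+1) = s(k)·LNNL.
From AALNNLLNNLLNNL, 2 further steps: AALNNLLNNLLNNL → AALNNLLNNLLNNLLNNL → (answer).

AALNNLLNNLLNNLLNNLLNNL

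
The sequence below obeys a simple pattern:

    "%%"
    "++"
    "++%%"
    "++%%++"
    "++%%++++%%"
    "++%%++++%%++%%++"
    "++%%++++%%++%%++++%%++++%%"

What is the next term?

This is a Fibonacci-style word recurrence s(k) = s(k−1)·s(k−2): e.g. ++·%% = ++%%.
The next term joins ++%%++++%%++%%++++%%++++%% and ++%%++++%%++%%++.

++%%++++%%++%%++++%%++++%%++%%++++%%++%%++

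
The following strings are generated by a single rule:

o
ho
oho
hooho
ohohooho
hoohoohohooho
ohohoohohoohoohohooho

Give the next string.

From term 3 onward, concatenate the second-to-last term with the last: o·ho = oho, ho·oho = hooho, …
So term 8 is hoohoohohooho·ohohoohohoohoohohooho.

hoohoohohoohoohohoohohoohoohohooho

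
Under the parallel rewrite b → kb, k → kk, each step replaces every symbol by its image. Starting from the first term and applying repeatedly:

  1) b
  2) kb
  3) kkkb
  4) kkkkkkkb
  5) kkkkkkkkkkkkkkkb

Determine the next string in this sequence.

Rewriting the 16 symbols of kkkkkkkkkkkkkkkb one by one yields kk kk kk kk kk kk kk kk kk kk kk kk kk kk kk kb; concatenated:

kkkkkkkkkkkkkkkkkkkkkkkkkkkkkkkb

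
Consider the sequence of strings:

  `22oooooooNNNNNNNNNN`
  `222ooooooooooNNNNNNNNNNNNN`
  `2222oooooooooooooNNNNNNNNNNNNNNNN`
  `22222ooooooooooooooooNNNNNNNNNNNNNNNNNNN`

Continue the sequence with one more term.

Term n consists of n-1 2's, followed by 3n-2 o's, followed by 3n+1 N's, where the shown terms are n = 3, 4, 5, 6.
For the next term, n = 7, so the run lengths are 6, 19, 22.

222222oooooooooooooooooooNNNNNNNNNNNNNNNNNNNNNN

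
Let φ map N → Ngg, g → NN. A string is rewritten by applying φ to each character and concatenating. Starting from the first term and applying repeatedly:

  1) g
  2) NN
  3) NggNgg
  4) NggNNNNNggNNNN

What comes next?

Rewriting the 14 symbols of NggNNNNNggNNNN one by one yields Ngg NN NN Ngg Ngg Ngg Ngg Ngg NN NN Ngg Ngg Ngg Ngg; concatenated:

NggNNNNNggNggNggNggNggNNNNNggNggNggNgg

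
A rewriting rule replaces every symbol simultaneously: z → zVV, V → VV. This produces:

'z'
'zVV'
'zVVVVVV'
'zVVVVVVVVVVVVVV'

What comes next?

zVVVVVVVVVVVVVVVVVVVVVVVVVVVVVV

Applying the rule to each of the 15 symbols of zVVVVVVVVVVVVVV gives the pieces zVV VV VV VV VV VV VV VV VV VV VV VV VV VV VV, which concatenate to the answer.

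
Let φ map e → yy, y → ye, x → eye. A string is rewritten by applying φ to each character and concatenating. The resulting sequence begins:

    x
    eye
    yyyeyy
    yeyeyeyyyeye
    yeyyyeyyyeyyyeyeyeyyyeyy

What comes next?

Replace each of the 24 characters of yeyyyeyyyeyyyeyeyeyyyeyy in place — ye yy ye ye ye yy ye ye ye yy ye ye ye yy ye yy ye yy ye ye ye yy ye ye — and concatenate.

yeyyyeyeyeyyyeyeyeyyyeyeyeyyyeyyyeyyyeyeyeyyyeye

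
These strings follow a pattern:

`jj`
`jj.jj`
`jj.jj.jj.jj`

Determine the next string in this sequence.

jj.jj.jj.jj.jj.jj.jj.jj

s(k+1) = s(k)·.·s(k) — each term doubles the last with '.' between the halves.
One more doubling of jj.jj.jj.jj gives the answer.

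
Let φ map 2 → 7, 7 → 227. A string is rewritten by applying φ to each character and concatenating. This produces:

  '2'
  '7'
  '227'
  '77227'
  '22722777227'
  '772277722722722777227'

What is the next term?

2272277722722722777227772277722722722777227

Applying the rule to each of the 21 symbols of 772277722722722777227 gives the pieces 227 227 7 7 227 227 227 7 7 227 7 7 227 7 7 227 227 227 7 7 227, which concatenate to the answer.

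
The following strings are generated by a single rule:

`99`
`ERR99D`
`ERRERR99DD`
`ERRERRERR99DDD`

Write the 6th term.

Each term wraps the previous one in ERR on the left and D on the right.
From ERRERRERR99DDD, 2 further steps: ERRERRERR99DDD → ERRERRERRERR99DDDD → (answer).

ERRERRERRERRERR99DDDDD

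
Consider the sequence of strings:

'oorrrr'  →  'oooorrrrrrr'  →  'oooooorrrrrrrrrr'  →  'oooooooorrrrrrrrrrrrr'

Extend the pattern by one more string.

oooooooooorrrrrrrrrrrrrrrr

Term n consists of 2n o's, followed by 3n+1 r's (n = 1, 2, …).
For the next term, n = 5, so the run lengths are 10, 16.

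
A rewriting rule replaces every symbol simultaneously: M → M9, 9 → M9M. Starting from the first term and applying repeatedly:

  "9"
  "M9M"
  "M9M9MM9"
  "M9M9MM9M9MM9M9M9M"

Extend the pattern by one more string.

M9M9MM9M9MM9M9M9MM9M9MM9M9M9MM9M9MM9M9MM9

φ(M9M9MM9M9MM9M9M9M) expands symbol-by-symbol to M9 M9M M9 M9M M9 M9 M9M M9 M9M M9 M9 M9M M9 M9M M9 M9M M9; joining the 17 pieces gives the next term.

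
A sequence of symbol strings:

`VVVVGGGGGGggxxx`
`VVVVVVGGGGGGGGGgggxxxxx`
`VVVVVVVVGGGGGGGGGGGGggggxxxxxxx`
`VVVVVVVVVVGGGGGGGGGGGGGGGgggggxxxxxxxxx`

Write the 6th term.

VVVVVVVVVVVVVVGGGGGGGGGGGGGGGGGGGGGgggggggxxxxxxxxxxxxx

Term n consists of 2n V's, followed by 3n G's, followed by n g's, followed by 2n-1 x's, where the shown terms are n = 2, 3, 4, 5.
Setting n = 7 gives 14, 21, 7, 13 characters in each block.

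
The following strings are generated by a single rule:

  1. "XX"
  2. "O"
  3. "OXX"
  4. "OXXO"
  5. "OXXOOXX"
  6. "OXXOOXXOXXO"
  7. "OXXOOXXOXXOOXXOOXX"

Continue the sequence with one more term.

From term 3 onward, concatenate the last term with the second-to-last: O·XX = OXX, OXX·O = OXXO, …
So term 8 is OXXOOXXOXXOOXXOOXX·OXXOOXXOXXO.

OXXOOXXOXXOOXXOOXXOXXOOXXOXXO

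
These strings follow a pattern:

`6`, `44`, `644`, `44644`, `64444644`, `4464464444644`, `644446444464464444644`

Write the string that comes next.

From term 3 onward, concatenate the second-to-last term with the last: 6·44 = 644, 44·644 = 44644, …
The next term joins 4464464444644 and 644446444464464444644.

4464464444644644446444464464444644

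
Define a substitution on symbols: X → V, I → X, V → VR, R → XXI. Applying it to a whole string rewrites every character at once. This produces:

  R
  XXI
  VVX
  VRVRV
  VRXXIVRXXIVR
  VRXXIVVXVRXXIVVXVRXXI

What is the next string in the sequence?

VRXXIVVXVRVRVVRXXIVVXVRVRVVRXXIVVX

φ(VRXXIVVXVRXXIVVXVRXXI) expands symbol-by-symbol to VR XXI V V X VR VR V VR XXI V V X VR VR V VR XXI V V X; joining the 21 pieces gives the next term.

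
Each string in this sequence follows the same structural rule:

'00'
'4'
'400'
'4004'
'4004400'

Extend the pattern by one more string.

40044004004

This is a Fibonacci-style word recurrence s(k) = s(k−1)·s(k−2): e.g. 4·00 = 400.
So term 6 is 4004400·4004.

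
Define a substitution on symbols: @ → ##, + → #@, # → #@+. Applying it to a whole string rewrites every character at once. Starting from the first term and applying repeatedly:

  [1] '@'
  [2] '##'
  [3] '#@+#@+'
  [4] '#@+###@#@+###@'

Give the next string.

Replace each of the 14 characters of #@+###@#@+###@ in place — #@+ ## #@ #@+ #@+ #@+ ## #@+ ## #@ #@+ #@+ #@+ ## — and concatenate.

#@+###@#@+#@+#@+###@+###@#@+#@+#@+##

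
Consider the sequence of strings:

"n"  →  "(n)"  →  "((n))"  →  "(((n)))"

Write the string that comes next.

s(k+1) = (·s(k)·), so each term gains ( as a prefix and ) as a suffix.
One more step from (((n))) gives the answer.

((((n))))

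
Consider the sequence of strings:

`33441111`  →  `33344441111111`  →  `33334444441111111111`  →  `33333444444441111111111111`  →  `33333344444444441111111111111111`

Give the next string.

33333334444444444441111111111111111111

Term n consists of n+1 3's, followed by 2n 4's, followed by 3n+1 1's (n = 1, 2, …).
At n = 6 the blocks have lengths 7, 12, 19.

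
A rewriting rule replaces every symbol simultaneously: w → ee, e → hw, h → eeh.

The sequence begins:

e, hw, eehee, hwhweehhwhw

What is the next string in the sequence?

Expanding hwhweehhwhw: h→eeh, w→ee, h→eeh, w→ee, e→hw, e→hw, h→eeh, h→eeh, w→ee, h→eeh, w→ee. Concatenated: eeh ee eeh ee hw hw eeh eeh ee eeh ee.

eeheeeeheehwhweeheeheeeehee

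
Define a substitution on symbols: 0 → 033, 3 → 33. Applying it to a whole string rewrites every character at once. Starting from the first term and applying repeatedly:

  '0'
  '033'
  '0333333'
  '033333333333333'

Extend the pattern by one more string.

Applying the rule to each of the 15 symbols of 033333333333333 gives the pieces 033 33 33 33 33 33 33 33 33 33 33 33 33 33 33, which concatenate to the answer.

0333333333333333333333333333333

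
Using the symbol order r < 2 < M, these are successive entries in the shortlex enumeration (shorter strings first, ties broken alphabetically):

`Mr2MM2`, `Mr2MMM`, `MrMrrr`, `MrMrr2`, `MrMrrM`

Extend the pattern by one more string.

Find the rightmost character of MrMrrM below M, bump it to the next letter, and reset everything to its right to r.

MrMr2r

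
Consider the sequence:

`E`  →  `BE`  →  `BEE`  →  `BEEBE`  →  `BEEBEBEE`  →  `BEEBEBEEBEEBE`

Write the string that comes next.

From term 3 onward, concatenate the last term with the second-to-last: BE·E = BEE, BEE·BE = BEEBE, …
So term 7 is BEEBEBEEBEEBE·BEEBEBEE.

BEEBEBEEBEEBEBEEBEBEE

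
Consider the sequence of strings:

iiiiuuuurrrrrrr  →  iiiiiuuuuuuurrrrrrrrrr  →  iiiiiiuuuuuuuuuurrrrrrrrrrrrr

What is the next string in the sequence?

Reading off run lengths: i runs 4, 5, 6; u runs 4, 7, 10; r runs 7, 10, 13 — each is linear in n, where the shown terms are n = 2, 3, 4.
For the next term, n = 5, so the run lengths are 7, 13, 16.

iiiiiiiuuuuuuuuuuuuurrrrrrrrrrrrrrrr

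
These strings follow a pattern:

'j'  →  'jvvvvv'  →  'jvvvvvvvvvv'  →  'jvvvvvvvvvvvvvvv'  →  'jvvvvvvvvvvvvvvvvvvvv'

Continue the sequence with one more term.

jvvvvvvvvvvvvvvvvvvvvvvvvv

The strings grow by a fixed suffix vvvvv each time.
One more step from jvvvvvvvvvvvvvvvvvvvv gives the answer.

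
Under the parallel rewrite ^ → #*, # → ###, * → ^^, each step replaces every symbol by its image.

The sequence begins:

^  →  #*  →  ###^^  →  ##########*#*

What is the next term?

Applying the rule to each of the 13 symbols of ##########*#* gives the pieces ### ### ### ### ### ### ### ### ### ### ^^ ### ^^, which concatenate to the answer.

##############################^^###^^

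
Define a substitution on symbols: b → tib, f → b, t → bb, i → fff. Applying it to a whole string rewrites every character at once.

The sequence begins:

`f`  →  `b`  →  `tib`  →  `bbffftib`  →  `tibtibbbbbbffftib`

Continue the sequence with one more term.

Replace each of the 17 characters of tibtibbbbbbffftib in place — bb fff tib bb fff tib tib tib tib tib tib b b b bb fff tib — and concatenate.

bbffftibbbffftibtibtibtibtibtibbbbbbffftib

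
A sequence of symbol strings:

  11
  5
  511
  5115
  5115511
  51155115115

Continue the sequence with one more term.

This is a Fibonacci-style word recurrence s(k) = s(k−1)·s(k−2): e.g. 5·11 = 511.
So term 7 is 51155115115·5115511.

511551151155115511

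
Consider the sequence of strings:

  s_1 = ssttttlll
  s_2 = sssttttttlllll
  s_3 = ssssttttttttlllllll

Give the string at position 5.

ssssssttttttttttttlllllllllll

Term n consists of n+1 s's, followed by 2n+2 t's, followed by 2n+1 l's (n = 1, 2, …).
At n = 5 the blocks have lengths 6, 12, 11.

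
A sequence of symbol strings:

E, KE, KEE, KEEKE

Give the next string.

KEEKEKEE

Each term (from the third on) is the previous term followed by the one before it: term 3 = KE·E = KEE.
So term 5 is KEEKE·KEE.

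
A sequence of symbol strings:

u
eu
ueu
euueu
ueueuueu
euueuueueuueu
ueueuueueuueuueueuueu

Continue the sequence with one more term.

From term 3 onward, concatenate the second-to-last term with the last: u·eu = ueu, eu·ueu = euueu, …
So term 8 is euueuueueuueu·ueueuueueuueuueueuueu.

euueuueueuueuueueuueueuueuueueuueu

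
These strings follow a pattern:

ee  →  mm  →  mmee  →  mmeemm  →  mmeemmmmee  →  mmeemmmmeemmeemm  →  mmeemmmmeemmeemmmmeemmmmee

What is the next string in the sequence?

mmeemmmmeemmeemmmmeemmmmeemmeemmmmeemmeemm

From term 3 onward, concatenate the last term with the second-to-last: mm·ee = mmee, mmee·mm = mmeemm, …
The next term joins mmeemmmmeemmeemmmmeemmmmee and mmeemmmmeemmeemm.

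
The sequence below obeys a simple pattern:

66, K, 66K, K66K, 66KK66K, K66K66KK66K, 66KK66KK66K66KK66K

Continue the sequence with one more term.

This is a Fibonacci-style word recurrence s(k) = s(k−2)·s(k−1): e.g. 66·K = 66K.
Continuing: K66K66KK66K · 66KK66KK66K66KK66K gives term 8.

K66K66KK66K66KK66KK66K66KK66K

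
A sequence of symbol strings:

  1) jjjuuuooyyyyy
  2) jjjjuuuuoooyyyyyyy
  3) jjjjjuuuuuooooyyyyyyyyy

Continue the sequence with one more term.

jjjjjjuuuuuuoooooyyyyyyyyyyy

The n-th term is n+1 j's then n+1 u's then n o's then 2n+1 y's, where the shown terms are n = 2, 3, 4.
At n = 5 the blocks have lengths 6, 6, 5, 11.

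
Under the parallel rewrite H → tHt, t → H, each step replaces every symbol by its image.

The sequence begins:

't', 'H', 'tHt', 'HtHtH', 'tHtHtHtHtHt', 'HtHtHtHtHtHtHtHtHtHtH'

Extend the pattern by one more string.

Rewriting the 21 symbols of HtHtHtHtHtHtHtHtHtHtH one by one yields tHt H tHt H tHt H tHt H tHt H tHt H tHt H tHt H tHt H tHt H tHt; concatenated:

tHtHtHtHtHtHtHtHtHtHtHtHtHtHtHtHtHtHtHtHtHt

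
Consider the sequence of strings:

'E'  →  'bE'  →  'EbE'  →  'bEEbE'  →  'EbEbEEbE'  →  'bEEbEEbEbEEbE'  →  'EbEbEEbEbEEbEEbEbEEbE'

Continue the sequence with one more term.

From term 3 onward, concatenate the second-to-last term with the last: E·bE = EbE, bE·EbE = bEEbE, …
So term 8 is bEEbEEbEbEEbE·EbEbEEbEbEEbEEbEbEEbE.

bEEbEEbEbEEbEEbEbEEbEbEEbEEbEbEEbE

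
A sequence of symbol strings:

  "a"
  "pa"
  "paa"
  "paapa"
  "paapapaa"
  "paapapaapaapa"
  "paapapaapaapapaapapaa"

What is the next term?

Each term (from the third on) is the previous term followed by the one before it: term 3 = pa·a = paa.
The next term joins paapapaapaapapaapapaa and paapapaapaapa.

paapapaapaapapaapapaapaapapaapaapa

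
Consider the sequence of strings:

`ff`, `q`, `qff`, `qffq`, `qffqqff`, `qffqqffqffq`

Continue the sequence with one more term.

This is a Fibonacci-style word recurrence s(k) = s(k−1)·s(k−2): e.g. q·ff = qff.
So term 7 is qffqqffqffq·qffqqff.

qffqqffqffqqffqqff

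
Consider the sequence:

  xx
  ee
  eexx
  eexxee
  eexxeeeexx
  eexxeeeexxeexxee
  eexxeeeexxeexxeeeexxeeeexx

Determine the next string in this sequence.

eexxeeeexxeexxeeeexxeeeexxeexxeeeexxeexxee

Each term (from the third on) is the previous term followed by the one before it: term 3 = ee·xx = eexx.
The next term joins eexxeeeexxeexxeeeexxeeeexx and eexxeeeexxeexxee.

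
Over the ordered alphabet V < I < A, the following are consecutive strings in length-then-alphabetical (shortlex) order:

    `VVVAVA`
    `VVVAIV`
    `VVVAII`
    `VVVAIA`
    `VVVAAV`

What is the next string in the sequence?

VVVAAI

The successor of VVVAAV increments the rightmost position that isn't already A and resets every position after it to V.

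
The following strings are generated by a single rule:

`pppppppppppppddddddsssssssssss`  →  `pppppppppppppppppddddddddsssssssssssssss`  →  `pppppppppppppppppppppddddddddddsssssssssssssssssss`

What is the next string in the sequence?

pppppppppppppppppppppppppddddddddddddsssssssssssssssssssssss

The n-th term is 4n+1 p's then 2n d's then 4n-1 s's, where the shown terms are n = 3, 4, 5.
At n = 6 the blocks have lengths 25, 12, 23.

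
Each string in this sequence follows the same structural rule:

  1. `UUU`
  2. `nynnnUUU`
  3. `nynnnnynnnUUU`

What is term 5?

nynnnnynnnnynnnnynnnUUU

Each term is the previous one with nynnn prepended.
From nynnnnynnnUUU, 2 further steps: nynnnnynnnUUU → nynnnnynnnnynnnUUU → (answer).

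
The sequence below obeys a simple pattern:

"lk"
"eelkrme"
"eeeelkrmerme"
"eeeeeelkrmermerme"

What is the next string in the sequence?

Each term wraps the previous one in ee on the left and rme on the right.
So the next term is ee·eeeeeelkrmermerme·rme.

eeeeeeeelkrmermermerme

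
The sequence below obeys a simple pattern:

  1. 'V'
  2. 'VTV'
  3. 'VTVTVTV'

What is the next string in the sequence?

Every step duplicates the string with 'T' between the halves.
So the next term is two copies of VTVTVTV with 'T' between the halves.

VTVTVTVTVTVTVTV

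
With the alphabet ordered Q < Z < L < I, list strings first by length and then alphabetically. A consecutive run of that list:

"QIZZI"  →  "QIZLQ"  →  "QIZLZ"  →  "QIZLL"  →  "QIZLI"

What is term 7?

QIZIZ

Continuing the enumeration 2 steps past QIZLI: QIZLI → QIZIQ → (answer).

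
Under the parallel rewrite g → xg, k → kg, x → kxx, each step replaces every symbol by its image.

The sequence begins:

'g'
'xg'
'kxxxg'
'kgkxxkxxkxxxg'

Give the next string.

kgxgkgkxxkxxkgkxxkxxkgkxxkxxkxxxg

Replace each of the 13 characters of kgkxxkxxkxxxg in place — kg xg kg kxx kxx kg kxx kxx kg kxx kxx kxx xg — and concatenate.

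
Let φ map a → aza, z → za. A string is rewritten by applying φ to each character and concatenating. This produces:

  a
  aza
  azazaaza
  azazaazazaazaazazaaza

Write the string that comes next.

Rewriting the 21 symbols of azazaazazaazaazazaaza one by one yields aza za aza za aza aza za aza za aza aza za aza aza za aza za aza aza za aza; concatenated:

azazaazazaazaazazaazazaazaazazaazaazazaazazaazaazazaaza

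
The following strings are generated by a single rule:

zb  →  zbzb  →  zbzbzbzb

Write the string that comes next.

Every step duplicates the string.
So the next term is two copies of zbzbzbzb.

zbzbzbzbzbzbzbzb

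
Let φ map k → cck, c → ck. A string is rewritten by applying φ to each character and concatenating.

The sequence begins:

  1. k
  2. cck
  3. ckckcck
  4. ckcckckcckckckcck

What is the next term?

Rewriting the 17 symbols of ckcckckcckckckcck one by one yields ck cck ck ck cck ck cck ck ck cck ck cck ck cck ck ck cck; concatenated:

ckcckckckcckckcckckckcckckcckckcckckckcck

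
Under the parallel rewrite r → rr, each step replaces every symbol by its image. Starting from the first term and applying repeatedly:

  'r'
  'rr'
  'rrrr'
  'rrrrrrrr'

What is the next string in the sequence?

rrrrrrrrrrrrrrrr

Rewriting each symbol of rrrrrrrr: r→rr, r→rr, r→rr, r→rr, r→rr, r→rr, r→rr, r→rr, which concatenates to rr rr rr rr rr rr rr rr.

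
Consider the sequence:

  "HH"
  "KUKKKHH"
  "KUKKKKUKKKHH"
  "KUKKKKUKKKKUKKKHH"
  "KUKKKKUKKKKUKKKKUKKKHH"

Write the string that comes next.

Each term is the previous one with KUKKK prepended.
So the next term is KUKKK·KUKKKKUKKKKUKKKKUKKKHH.

KUKKKKUKKKKUKKKKUKKKKUKKKHH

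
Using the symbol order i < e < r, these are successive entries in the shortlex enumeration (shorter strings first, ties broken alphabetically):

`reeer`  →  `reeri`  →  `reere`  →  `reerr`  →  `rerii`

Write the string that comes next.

rerie

The successor of rerii increments the rightmost position that isn't already r and resets every position after it to i.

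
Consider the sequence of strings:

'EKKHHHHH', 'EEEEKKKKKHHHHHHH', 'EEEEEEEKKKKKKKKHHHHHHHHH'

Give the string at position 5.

Term n consists of 3n-2 E's, followed by 3n-1 K's, followed by 2n+3 H's (n = 1, 2, …).
Setting n = 5 gives 13, 14, 13 characters in each block.

EEEEEEEEEEEEEKKKKKKKKKKKKKKHHHHHHHHHHHHH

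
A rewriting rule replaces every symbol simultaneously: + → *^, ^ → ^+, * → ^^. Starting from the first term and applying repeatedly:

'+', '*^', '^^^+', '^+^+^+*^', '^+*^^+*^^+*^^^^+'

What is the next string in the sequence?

Replace each of the 16 characters of ^+*^^+*^^+*^^^^+ in place — ^+ *^ ^^ ^+ ^+ *^ ^^ ^+ ^+ *^ ^^ ^+ ^+ ^+ ^+ *^ — and concatenate.

^+*^^^^+^+*^^^^+^+*^^^^+^+^+^+*^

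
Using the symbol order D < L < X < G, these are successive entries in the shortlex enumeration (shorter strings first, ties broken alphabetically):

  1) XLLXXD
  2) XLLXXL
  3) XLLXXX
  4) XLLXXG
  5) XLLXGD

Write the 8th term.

Advancing 3 positions from XLLXGD through XLLXGD → XLLXGL → XLLXGX reaches term 8.

XLLXGG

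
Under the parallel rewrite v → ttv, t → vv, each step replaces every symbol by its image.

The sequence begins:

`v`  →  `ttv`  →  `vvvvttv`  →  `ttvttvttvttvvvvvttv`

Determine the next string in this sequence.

Rewriting the 19 symbols of ttvttvttvttvvvvvttv one by one yields vv vv ttv vv vv ttv vv vv ttv vv vv ttv ttv ttv ttv ttv vv vv ttv; concatenated:

vvvvttvvvvvttvvvvvttvvvvvttvttvttvttvttvvvvvttv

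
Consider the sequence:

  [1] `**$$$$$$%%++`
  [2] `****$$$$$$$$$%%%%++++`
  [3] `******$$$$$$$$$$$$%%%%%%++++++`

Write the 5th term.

**********$$$$$$$$$$$$$$$$$$%%%%%%%%%%++++++++++

The n-th term is 2n *'s then 3n+3 $'s then 2n %'s then 2n +'s (n = 1, 2, …).
At n = 5 the blocks have lengths 10, 18, 10, 10.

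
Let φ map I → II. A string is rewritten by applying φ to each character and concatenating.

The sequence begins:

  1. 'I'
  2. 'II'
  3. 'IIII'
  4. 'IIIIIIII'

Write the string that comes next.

Apply φ to IIIIIIII symbol by symbol: I→II, I→II, I→II, I→II, I→II, I→II, I→II, I→II; joined: II II II II II II II II.

IIIIIIIIIIIIIIII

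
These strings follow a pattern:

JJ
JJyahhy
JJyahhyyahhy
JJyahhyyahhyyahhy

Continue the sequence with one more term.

JJyahhyyahhyyahhyyahhy

Each term is the previous one with yahhy appended.
One more step from JJyahhyyahhyyahhy gives the answer.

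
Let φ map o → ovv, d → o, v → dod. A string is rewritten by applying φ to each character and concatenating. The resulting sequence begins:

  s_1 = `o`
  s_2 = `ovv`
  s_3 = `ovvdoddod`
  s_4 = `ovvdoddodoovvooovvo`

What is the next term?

ovvdoddodoovvooovvoovvovvdoddodovvovvovvdoddodovv

Applying the rule to each of the 19 symbols of ovvdoddodoovvooovvo gives the pieces ovv dod dod o ovv o o ovv o ovv ovv dod dod ovv ovv ovv dod dod ovv, which concatenate to the answer.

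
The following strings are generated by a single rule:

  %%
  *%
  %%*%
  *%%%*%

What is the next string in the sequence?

%%*%*%%%*%

Each term (from the third on) is the two preceding terms concatenated in order: term 3 = %%·*% = %%*%.
Continuing: %%*% · *%%%*% gives term 5.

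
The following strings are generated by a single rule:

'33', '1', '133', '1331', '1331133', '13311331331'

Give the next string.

From term 3 onward, concatenate the last term with the second-to-last: 1·33 = 133, 133·1 = 1331, …
Continuing: 13311331331 · 1331133 gives term 7.

133113313311331133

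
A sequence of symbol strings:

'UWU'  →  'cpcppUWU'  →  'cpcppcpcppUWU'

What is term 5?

cpcppcpcppcpcppcpcppUWU

Every step adds cpcpp at the front: s(k+1) = cpcpp·s(k).
From cpcppcpcppUWU, 2 further steps: cpcppcpcppUWU → cpcppcpcppcpcppUWU → (answer).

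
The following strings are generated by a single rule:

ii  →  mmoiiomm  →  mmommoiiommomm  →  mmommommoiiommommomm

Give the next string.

mmommommommoiiommommommomm

s(k+1) = mmo·s(k)·omm, so each term gains mmo as a prefix and omm as a suffix.
One more step from mmommommoiiommommomm gives the answer.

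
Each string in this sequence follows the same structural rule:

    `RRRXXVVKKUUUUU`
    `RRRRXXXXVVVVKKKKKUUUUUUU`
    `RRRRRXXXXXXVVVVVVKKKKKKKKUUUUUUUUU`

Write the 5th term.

RRRRRRRXXXXXXXXXXVVVVVVVVVVKKKKKKKKKKKKKKUUUUUUUUUUUUU

Reading off run lengths: R runs 3, 4, 5; X runs 2, 4, 6; V runs 2, 4, 6; K runs 2, 5, 8; U runs 5, 7, 9 — each is linear in n (n = 1, 2, …).
Setting n = 5 gives 7, 10, 10, 14, 13 characters in each block.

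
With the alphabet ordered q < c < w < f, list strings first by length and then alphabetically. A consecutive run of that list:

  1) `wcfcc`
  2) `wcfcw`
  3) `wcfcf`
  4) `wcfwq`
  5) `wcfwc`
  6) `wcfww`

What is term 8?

Continuing the enumeration 2 steps past wcfww: wcfww → wcfwf → (answer).

wcffq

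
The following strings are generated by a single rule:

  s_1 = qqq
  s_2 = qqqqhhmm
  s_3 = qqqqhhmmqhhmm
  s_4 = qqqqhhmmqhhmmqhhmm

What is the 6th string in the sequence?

The strings grow by a fixed suffix qhhmm each time.
From qqqqhhmmqhhmmqhhmm, 2 further steps: qqqqhhmmqhhmmqhhmm → qqqqhhmmqhhmmqhhmmqhhmm → (answer).

qqqqhhmmqhhmmqhhmmqhhmmqhhmm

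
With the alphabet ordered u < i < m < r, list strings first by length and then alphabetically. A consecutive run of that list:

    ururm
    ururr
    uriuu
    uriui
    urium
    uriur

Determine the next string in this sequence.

uriiu

The successor of uriur increments the rightmost position that isn't already r and resets every position after it to u.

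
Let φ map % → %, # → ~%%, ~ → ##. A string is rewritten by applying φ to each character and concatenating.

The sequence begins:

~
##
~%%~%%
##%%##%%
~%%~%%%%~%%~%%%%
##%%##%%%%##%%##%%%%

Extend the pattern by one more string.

Rewriting the 20 symbols of ##%%##%%%%##%%##%%%% one by one yields ~%% ~%% % % ~%% ~%% % % % % ~%% ~%% % % ~%% ~%% % % % %; concatenated:

~%%~%%%%~%%~%%%%%%~%%~%%%%~%%~%%%%%%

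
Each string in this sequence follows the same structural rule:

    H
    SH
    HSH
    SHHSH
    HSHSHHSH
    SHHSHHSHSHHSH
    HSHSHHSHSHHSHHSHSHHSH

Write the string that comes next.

From term 3 onward, concatenate the second-to-last term with the last: H·SH = HSH, SH·HSH = SHHSH, …
So term 8 is SHHSHHSHSHHSH·HSHSHHSHSHHSHHSHSHHSH.

SHHSHHSHSHHSHHSHSHHSHSHHSHHSHSHHSH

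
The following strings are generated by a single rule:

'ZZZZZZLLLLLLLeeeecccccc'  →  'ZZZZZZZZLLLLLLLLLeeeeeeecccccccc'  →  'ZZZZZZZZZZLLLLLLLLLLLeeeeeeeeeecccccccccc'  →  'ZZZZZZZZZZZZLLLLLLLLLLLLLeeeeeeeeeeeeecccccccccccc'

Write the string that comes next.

ZZZZZZZZZZZZZZLLLLLLLLLLLLLLLeeeeeeeeeeeeeeeecccccccccccccc

Each string has the form Z^{2n+2} L^{2n+3} e^{3n-2} c^{2n+2}, where the shown terms are n = 2, 3, 4, 5.
Setting n = 6 gives 14, 15, 16, 14 characters in each block.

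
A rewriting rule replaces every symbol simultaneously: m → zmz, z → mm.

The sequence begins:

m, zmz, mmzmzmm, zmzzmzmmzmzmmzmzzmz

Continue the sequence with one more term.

Replace each of the 19 characters of zmzzmzmmzmzmmzmzzmz in place — mm zmz mm mm zmz mm zmz zmz mm zmz mm zmz zmz mm zmz mm mm zmz mm — and concatenate.

mmzmzmmmmzmzmmzmzzmzmmzmzmmzmzzmzmmzmzmmmmzmzmm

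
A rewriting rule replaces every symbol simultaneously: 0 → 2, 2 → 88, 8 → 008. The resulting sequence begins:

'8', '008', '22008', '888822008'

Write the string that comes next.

Apply φ to 888822008 symbol by symbol: 8→008, 8→008, 8→008, 8→008, 2→88, 2→88, 0→2, 0→2, 8→008; joined: 008 008 008 008 88 88 2 2 008.

008008008008888822008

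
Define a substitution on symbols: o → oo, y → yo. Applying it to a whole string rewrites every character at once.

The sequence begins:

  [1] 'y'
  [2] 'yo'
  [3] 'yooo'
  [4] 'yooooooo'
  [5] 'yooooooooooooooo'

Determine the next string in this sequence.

Rewriting the 16 symbols of yooooooooooooooo one by one yields yo oo oo oo oo oo oo oo oo oo oo oo oo oo oo oo; concatenated:

yooooooooooooooooooooooooooooooo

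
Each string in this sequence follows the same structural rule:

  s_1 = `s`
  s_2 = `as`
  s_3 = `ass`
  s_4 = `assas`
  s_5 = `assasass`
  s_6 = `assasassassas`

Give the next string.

Each term (from the third on) is the previous term followed by the one before it: term 3 = as·s = ass.
Continuing: assasassassas · assasass gives term 7.

assasassassasassasass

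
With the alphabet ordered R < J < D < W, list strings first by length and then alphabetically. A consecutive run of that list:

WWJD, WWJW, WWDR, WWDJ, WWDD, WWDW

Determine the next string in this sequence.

WWWR

Find the rightmost character of WWDW below W, bump it to the next letter, and reset everything to its right to R.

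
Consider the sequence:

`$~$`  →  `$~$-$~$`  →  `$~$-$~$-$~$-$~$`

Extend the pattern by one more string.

$~$-$~$-$~$-$~$-$~$-$~$-$~$-$~$

Each string is two copies of the previous one joined by '-'.
One more doubling of $~$-$~$-$~$-$~$ gives the answer.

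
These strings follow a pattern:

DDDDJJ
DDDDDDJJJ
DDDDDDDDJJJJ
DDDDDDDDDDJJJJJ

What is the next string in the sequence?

DDDDDDDDDDDDJJJJJJ

Reading off run lengths: D runs 4, 6, 8, 10; J runs 2, 3, 4, 5 — each is linear in n, where the shown terms are n = 2, 3, 4, 5.
Setting n = 6 gives 12, 6 characters in each block.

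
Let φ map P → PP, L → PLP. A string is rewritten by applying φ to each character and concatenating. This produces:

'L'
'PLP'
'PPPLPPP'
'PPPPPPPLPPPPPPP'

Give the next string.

φ(PPPPPPPLPPPPPPP) expands symbol-by-symbol to PP PP PP PP PP PP PP PLP PP PP PP PP PP PP PP; joining the 15 pieces gives the next term.

PPPPPPPPPPPPPPPLPPPPPPPPPPPPPPP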